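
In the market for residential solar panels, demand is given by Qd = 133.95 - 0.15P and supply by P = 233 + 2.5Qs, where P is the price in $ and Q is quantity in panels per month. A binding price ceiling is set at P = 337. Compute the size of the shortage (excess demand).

In direct form, Qs = -93.2 + 0.4P.
At P = 337: Qd = 83.4 and Qs = 41.6.
Shortage = Qd - Qs = 83.4 - 41.6 = 41.8.

Shortage = 41.8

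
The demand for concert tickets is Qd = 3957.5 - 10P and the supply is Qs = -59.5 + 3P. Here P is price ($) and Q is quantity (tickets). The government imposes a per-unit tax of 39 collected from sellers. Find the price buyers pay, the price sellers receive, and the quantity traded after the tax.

The tax drives a wedge P_b - P_s = 39. Substituting P_s = P_b - 39 into supply: Qs = -176.5 + 3P_b.
Market clearing requires 3957.5 - 10P_b = -176.5 + 3P_b; hence 4134 = 13P_b and P_b = 318.
Then P_s = 318 - 39 = 279 and Q = 3957.5 - 10(318) = 777.5.

P_b = 318, P_s = 279, Q = 777.5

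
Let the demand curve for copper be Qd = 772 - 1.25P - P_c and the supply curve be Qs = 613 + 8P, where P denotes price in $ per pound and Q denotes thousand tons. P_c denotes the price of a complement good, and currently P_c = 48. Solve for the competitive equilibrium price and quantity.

P* = 12, Q* = 709

With P_c = 48, demand is Qd = 724 - 1.25P.
The market clears where 724 - 1.25P = 613 + 8P. Rearranging, 9.25P = 111, hence P* = 12.
Substitute back: Q* = 724 - 1.25(12) = 709.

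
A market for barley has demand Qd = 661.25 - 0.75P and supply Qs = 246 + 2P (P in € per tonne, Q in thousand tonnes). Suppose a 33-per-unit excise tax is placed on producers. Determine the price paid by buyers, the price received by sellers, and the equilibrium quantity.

P_b = 175, P_s = 142, Q = 530

Producers keep P_s = P_b - 33 per unit, so supply in terms of the buyer price is Qs = 180 + 2P_b.
Market clearing requires 661.25 - 0.75P_b = 180 + 2P_b; hence 481.25 = 2.75P_b and P_b = 175.
Then P_s = 175 - 33 = 142 and Q = 661.25 - 0.75(175) = 530.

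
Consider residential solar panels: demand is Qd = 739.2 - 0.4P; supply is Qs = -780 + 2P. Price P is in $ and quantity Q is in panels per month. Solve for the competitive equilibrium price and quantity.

At equilibrium Qd = Qs, so 739.2 - 0.4P = -780 + 2P; collecting terms, 1519.2 = 2.4P and P* = 633.
From the demand curve, Q* = 739.2 - 0.4(633) = 486.

P* = 633, Q* = 486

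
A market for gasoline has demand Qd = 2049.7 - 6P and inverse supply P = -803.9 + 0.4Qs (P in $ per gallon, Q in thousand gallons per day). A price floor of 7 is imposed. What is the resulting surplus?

In direct form, Qs = 2009.75 + 2.5P.
With P fixed at 7, quantity demanded is 2007.7 and quantity supplied is 2027.25.
Surplus = Qs - Qd = 2027.25 - 2007.7 = 19.55.

Surplus = 19.55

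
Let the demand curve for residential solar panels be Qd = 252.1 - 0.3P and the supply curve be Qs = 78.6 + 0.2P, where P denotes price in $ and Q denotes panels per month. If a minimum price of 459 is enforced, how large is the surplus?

Surplus = 56

Evaluating both curves at the floor price 459 gives Qd = 114.4, Qs = 170.4.
Surplus = Qs - Qd = 170.4 - 114.4 = 56.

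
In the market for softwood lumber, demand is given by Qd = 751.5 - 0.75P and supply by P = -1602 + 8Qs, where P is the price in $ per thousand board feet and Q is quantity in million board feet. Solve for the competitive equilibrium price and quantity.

Solving each curve for Q: Qs = 200.25 + 0.125P.
The market clears where 751.5 - 0.75P = 200.25 + 0.125P. Rearranging, 0.875P = 551.25, hence P* = 630.
From the demand curve, Q* = 751.5 - 0.75(630) = 279.

P* = 630, Q* = 279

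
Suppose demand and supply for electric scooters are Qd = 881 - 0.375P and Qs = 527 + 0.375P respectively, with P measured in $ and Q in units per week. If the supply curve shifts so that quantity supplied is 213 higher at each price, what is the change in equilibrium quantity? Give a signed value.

At equilibrium Qd = Qs, so 881 - 0.375P = 527 + 0.375P; collecting terms, 354 = 0.75P and P* = 472.
From the demand curve, Q* = 881 - 0.375(472) = 704.
After the shift, supply is Qs = 740 + 0.375P.
The new intersection has 141 = 0.75P, i.e. P = 188, Q = 810.5.
ΔQ = 810.5 - 704 = 106.5.

ΔQ = 106.5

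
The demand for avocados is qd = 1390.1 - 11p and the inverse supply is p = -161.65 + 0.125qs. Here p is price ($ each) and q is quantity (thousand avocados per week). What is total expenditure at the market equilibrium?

Total expenditure = 6803.4

Rewriting in direct form: qs = 1293.2 + 8p.
Equating demand and supply, 1390.1 - 11p = 1293.2 + 8p gives 19p = 96.9, so p* = 5.1.
From the demand curve, q* = 1390.1 - 11(5.1) = 1334.
Total expenditure = p* × q* = 5.1 × 1334 = 6803.4.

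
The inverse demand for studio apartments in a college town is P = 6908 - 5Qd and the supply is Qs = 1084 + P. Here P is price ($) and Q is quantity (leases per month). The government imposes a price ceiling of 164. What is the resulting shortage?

In direct form, Qd = 1381.6 - 0.2P.
Evaluating both curves at the ceiling price 164 gives Qd = 1348.8, Qs = 1248.
Shortage = Qd - Qs = 1348.8 - 1248 = 100.8.

Shortage = 100.8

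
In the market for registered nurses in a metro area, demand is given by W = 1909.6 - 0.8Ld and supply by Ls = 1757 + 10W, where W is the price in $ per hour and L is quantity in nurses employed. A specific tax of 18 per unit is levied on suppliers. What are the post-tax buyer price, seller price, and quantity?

In direct form, Ld = 2387 - 1.25W.
The tax drives a wedge W_b - W_s = 18. Substituting W_s = W_b - 18 into supply: Ls = 1577 + 10W_b.
Set Ld = Ls: 2387 - 1.25W_b = 1577 + 10W_b, so 810 = 11.25W_b and W_b = 72.
Then W_s = 72 - 18 = 54 and L = 2387 - 1.25(72) = 2297.

W_b = 72, W_s = 54, L = 2297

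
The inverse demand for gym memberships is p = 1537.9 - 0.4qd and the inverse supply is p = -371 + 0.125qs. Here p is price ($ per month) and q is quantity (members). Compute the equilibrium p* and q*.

Solving each curve for q: qd = 3844.75 - 2.5p and qs = 2968 + 8p.
Equating demand and supply, 3844.75 - 2.5p = 2968 + 8p gives 10.5p = 876.75, so p* = 83.5.
Plugging p* into demand: q* = 3844.75 - 2.5(83.5) = 3636.

p* = 83.5, q* = 3636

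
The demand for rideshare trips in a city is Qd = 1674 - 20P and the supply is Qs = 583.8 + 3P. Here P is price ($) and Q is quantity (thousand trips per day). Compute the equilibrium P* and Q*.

Equating demand and supply, 1674 - 20P = 583.8 + 3P gives 23P = 1090.2, so P* = 47.4.
Substitute back: Q* = 1674 - 20(47.4) = 726.

P* = 47.4, Q* = 726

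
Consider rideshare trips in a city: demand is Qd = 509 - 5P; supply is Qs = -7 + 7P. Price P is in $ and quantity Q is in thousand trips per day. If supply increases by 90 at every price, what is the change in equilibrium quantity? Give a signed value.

Set Qd = Qs: 509 - 5P = -7 + 7P, so 516 = 12P and P* = 43.
Plugging P* into demand: Q* = 509 - 5(43) = 294.
After the shift, supply is Qs = 83 + 7P.
New equilibrium: 426 = 12P, so P = 35.5 and Q = 331.5.
ΔQ = 331.5 - 294 = 37.5.

ΔQ = 37.5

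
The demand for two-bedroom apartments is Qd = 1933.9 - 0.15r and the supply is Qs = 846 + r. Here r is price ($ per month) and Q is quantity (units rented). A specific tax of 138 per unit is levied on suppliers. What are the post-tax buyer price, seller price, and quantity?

The tax drives a wedge r_b - r_s = 138. Substituting r_s = r_b - 138 into supply: Qs = 708 + r_b.
Equate demand and the shifted supply: 1933.9 - 0.15r_b = 708 + r_b, giving 1.15r_b = 1225.9, so r_b = 1066.
So r_s = 928 and the quantity traded is Q = 1933.9 - 0.15(1066) = 1774.

r_b = 1066, r_s = 928, Q = 1774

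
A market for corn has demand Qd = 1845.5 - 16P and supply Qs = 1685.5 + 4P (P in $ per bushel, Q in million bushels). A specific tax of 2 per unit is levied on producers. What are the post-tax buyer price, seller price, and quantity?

P_b = 8.4, P_s = 6.4, Q = 1711.1

Producers keep P_s = P_b - 2 per unit, so supply in terms of the buyer price is Qs = 1677.5 + 4P_b.
Equate demand and the shifted supply: 1845.5 - 16P_b = 1677.5 + 4P_b, giving 20P_b = 168, so P_b = 8.4.
Then P_s = 8.4 - 2 = 6.4 and Q = 1845.5 - 16(8.4) = 1711.1.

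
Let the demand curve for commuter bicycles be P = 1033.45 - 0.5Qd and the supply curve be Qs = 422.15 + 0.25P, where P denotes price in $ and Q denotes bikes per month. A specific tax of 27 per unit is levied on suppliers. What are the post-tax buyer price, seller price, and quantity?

In direct form, Qd = 2066.9 - 2P.
Suppliers keep P_s = P_b - 27 per unit, so supply in terms of the buyer price is Qs = 415.4 + 0.25P_b.
Equate demand and the shifted supply: 2066.9 - 2P_b = 415.4 + 0.25P_b, giving 2.25P_b = 1651.5, so P_b = 734.
Then P_s = 734 - 27 = 707 and Q = 2066.9 - 2(734) = 598.9.

P_b = 734, P_s = 707, Q = 598.9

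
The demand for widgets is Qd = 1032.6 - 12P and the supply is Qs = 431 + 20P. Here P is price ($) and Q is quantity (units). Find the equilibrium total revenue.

Total revenue = 15171.6

The market clears where 1032.6 - 12P = 431 + 20P. Rearranging, 32P = 601.6, hence P* = 18.8.
Then Q* = 1032.6 - 12(18.8) = 807.
Total revenue = P* × Q* = 18.8 × 807 = 15171.6.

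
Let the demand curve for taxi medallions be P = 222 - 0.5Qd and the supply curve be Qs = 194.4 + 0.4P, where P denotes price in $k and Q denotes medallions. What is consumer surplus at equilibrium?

Inverting to quantity form: Qd = 444 - 2P.
At equilibrium Qd = Qs, so 444 - 2P = 194.4 + 0.4P; collecting terms, 249.6 = 2.4P and P* = 104.
From the demand curve, Q* = 444 - 2(104) = 236.
Demand choke price (Qd = 0): P = 444/2 = 222. Consumer surplus = ½ × (222 - 104) × 236 = 13924.

Consumer surplus = 13924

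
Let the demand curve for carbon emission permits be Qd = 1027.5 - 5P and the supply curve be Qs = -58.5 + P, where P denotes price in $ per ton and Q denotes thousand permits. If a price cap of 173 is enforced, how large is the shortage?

Shortage = 48

At P = 173: Qd = 162.5 and Qs = 114.5.
Shortage = Qd - Qs = 162.5 - 114.5 = 48.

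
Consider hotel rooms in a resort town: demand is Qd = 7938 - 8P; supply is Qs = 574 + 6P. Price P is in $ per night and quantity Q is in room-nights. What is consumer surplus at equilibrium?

At equilibrium Qd = Qs, so 7938 - 8P = 574 + 6P; collecting terms, 7364 = 14P and P* = 526.
Substitute back: Q* = 7938 - 8(526) = 3730.
Demand choke price (Qd = 0): P = 7938/8 = 992.25. Consumer surplus = ½ × (992.25 - 526) × 3730 = 869556.25.

Consumer surplus = 869556.25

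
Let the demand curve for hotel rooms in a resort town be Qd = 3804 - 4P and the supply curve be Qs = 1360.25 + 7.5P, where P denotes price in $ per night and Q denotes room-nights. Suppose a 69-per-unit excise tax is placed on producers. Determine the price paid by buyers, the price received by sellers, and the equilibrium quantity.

P_b = 257.5, P_s = 188.5, Q = 2774

With a tax of 69 on producers, they supply based on the net price P_s = P_b - 69, so Qs = 842.75 + 7.5P_b.
Equate demand and the shifted supply: 3804 - 4P_b = 842.75 + 7.5P_b, giving 11.5P_b = 2961.25, so P_b = 257.5.
Then P_s = 257.5 - 69 = 188.5 and Q = 3804 - 4(257.5) = 2774.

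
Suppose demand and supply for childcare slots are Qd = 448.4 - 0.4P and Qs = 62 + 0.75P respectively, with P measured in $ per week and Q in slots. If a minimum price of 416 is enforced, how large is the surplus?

With P fixed at 416, quantity demanded is 282 and quantity supplied is 374.
Surplus = Qs - Qd = 374 - 282 = 92.

Surplus = 92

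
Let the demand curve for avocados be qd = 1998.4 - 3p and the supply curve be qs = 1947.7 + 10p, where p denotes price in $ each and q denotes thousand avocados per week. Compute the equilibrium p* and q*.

At equilibrium qd = qs, so 1998.4 - 3p = 1947.7 + 10p; collecting terms, 50.7 = 13p and p* = 3.9.
Then q* = 1998.4 - 3(3.9) = 1986.7.

p* = 3.9, q* = 1986.7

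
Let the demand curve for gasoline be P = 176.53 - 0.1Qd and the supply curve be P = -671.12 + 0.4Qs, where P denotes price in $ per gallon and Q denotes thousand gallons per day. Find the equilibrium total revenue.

Total revenue = 11867.1

In direct form, Qd = 1765.3 - 10P and Qs = 1677.8 + 2.5P.
The market clears where 1765.3 - 10P = 1677.8 + 2.5P. Rearranging, 12.5P = 87.5, hence P* = 7.
Then Q* = 1765.3 - 10(7) = 1695.3.
Total revenue = P* × Q* = 7 × 1695.3 = 11867.1.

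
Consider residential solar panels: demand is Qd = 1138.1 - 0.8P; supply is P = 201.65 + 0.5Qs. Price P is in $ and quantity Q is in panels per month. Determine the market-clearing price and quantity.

In direct form, Qs = -403.3 + 2P.
The market clears where 1138.1 - 0.8P = -403.3 + 2P. Rearranging, 2.8P = 1541.4, hence P* = 550.5.
Substitute back: Q* = 1138.1 - 0.8(550.5) = 697.7.

P* = 550.5, Q* = 697.7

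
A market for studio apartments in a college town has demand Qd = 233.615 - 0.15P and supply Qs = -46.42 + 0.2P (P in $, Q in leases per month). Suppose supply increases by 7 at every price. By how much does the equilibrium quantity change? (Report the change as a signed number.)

ΔQ = 3

At equilibrium Qd = Qs, so 233.615 - 0.15P = -46.42 + 0.2P; collecting terms, 280.035 = 0.35P and P* = 800.1.
From the demand curve, Q* = 233.615 - 0.15(800.1) = 113.6.
After the shift, supply is Qs = -39.42 + 0.2P.
Re-solving, 0.35P = 273.035 gives P = 780.1 and Q = 116.6.
ΔQ = 116.6 - 113.6 = 3.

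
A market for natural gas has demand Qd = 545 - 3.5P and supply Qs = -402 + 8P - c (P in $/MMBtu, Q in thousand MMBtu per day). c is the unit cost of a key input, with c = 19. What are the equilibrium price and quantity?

P* = 84, Q* = 251

With c = 19, supply is Qs = -421 + 8P.
The market clears where 545 - 3.5P = -421 + 8P. Rearranging, 11.5P = 966, hence P* = 84.
Substitute back: Q* = 545 - 3.5(84) = 251.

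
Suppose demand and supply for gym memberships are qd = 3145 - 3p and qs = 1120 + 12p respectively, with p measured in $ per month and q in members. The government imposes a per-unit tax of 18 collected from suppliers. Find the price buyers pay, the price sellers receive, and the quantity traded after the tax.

p_b = 149.4, p_s = 131.4, q = 2696.8

Suppliers keep p_s = p_b - 18 per unit, so supply in terms of the buyer price is qs = 904 + 12p_b.
Set qd = qs: 3145 - 3p_b = 904 + 12p_b, so 2241 = 15p_b and p_b = 149.4.
So p_s = 131.4 and the quantity traded is q = 3145 - 3(149.4) = 2696.8.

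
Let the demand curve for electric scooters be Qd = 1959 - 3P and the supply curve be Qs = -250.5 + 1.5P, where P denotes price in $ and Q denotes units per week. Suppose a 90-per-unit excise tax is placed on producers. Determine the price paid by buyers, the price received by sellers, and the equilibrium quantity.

The tax drives a wedge P_b - P_s = 90. Substituting P_s = P_b - 90 into supply: Qs = -385.5 + 1.5P_b.
Equate demand and the shifted supply: 1959 - 3P_b = -385.5 + 1.5P_b, giving 4.5P_b = 2344.5, so P_b = 521.
So P_s = 431 and the quantity traded is Q = 1959 - 3(521) = 396.

P_b = 521, P_s = 431, Q = 396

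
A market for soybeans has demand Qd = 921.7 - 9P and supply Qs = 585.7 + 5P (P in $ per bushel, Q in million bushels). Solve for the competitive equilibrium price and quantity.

Set Qd = Qs: 921.7 - 9P = 585.7 + 5P, so 336 = 14P and P* = 24.
From the demand curve, Q* = 921.7 - 9(24) = 705.7.

P* = 24, Q* = 705.7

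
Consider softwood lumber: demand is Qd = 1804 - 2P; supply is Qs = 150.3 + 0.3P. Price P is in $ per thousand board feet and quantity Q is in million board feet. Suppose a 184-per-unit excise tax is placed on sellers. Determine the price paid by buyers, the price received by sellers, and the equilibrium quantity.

The tax drives a wedge P_b - P_s = 184. Substituting P_s = P_b - 184 into supply: Qs = 95.1 + 0.3P_b.
Set Qd = Qs: 1804 - 2P_b = 95.1 + 0.3P_b, so 1708.9 = 2.3P_b and P_b = 743.
So P_s = 559 and the quantity traded is Q = 1804 - 2(743) = 318.

P_b = 743, P_s = 559, Q = 318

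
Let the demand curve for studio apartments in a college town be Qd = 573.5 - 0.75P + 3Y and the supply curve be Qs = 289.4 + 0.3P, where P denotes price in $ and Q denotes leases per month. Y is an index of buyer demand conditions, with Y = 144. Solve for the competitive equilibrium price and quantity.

With Y = 144, demand is Qd = 1005.5 - 0.75P.
Equating demand and supply, 1005.5 - 0.75P = 289.4 + 0.3P gives 1.05P = 716.1, so P* = 682.
Substitute back: Q* = 1005.5 - 0.75(682) = 494.

P* = 682, Q* = 494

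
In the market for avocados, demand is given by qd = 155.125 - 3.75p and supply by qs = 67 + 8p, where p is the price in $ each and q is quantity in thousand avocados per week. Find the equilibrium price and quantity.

At equilibrium qd = qs, so 155.125 - 3.75p = 67 + 8p; collecting terms, 88.125 = 11.75p and p* = 7.5.
Plugging p* into demand: q* = 155.125 - 3.75(7.5) = 127.

p* = 7.5, q* = 127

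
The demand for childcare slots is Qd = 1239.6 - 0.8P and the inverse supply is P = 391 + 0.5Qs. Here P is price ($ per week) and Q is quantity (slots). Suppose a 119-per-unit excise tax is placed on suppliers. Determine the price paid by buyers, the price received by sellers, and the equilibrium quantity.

Rewriting in direct form: Qs = -782 + 2P.
Suppliers keep P_s = P_b - 119 per unit, so supply in terms of the buyer price is Qs = -1020 + 2P_b.
Market clearing requires 1239.6 - 0.8P_b = -1020 + 2P_b; hence 2259.6 = 2.8P_b and P_b = 807.
So P_s = 688 and the quantity traded is Q = 1239.6 - 0.8(807) = 594.

P_b = 807, P_s = 688, Q = 594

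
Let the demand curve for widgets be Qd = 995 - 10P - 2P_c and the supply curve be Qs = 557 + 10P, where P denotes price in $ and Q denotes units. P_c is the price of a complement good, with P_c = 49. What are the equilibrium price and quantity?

With P_c = 49, demand is Qd = 897 - 10P.
Set Qd = Qs: 897 - 10P = 557 + 10P, so 340 = 20P and P* = 17.
Substitute back: Q* = 897 - 10(17) = 727.

P* = 17, Q* = 727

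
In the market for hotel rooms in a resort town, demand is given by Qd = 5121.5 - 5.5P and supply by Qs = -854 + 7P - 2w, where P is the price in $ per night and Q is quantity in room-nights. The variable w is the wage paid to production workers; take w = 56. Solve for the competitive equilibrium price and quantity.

With w = 56, supply is Qs = -966 + 7P.
Set Qd = Qs: 5121.5 - 5.5P = -966 + 7P, so 6087.5 = 12.5P and P* = 487.
Plugging P* into demand: Q* = 5121.5 - 5.5(487) = 2443.

P* = 487, Q* = 2443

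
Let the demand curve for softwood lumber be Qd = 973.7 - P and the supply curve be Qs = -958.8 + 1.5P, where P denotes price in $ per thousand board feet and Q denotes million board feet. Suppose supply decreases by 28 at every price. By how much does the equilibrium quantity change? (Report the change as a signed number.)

ΔQ = -11.2

At equilibrium Qd = Qs, so 973.7 - P = -958.8 + 1.5P; collecting terms, 1932.5 = 2.5P and P* = 773.
Substitute back: Q* = 973.7 - 773 = 200.7.
After the shift, supply is Qs = -986.8 + 1.5P.
The new intersection has 1960.5 = 2.5P, i.e. P = 784.2, Q = 189.5.
ΔQ = 189.5 - 200.7 = -11.2.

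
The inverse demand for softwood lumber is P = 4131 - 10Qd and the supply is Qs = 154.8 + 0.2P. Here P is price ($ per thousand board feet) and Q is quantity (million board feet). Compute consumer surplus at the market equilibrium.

Rewriting in direct form: Qd = 413.1 - 0.1P.
The market clears where 413.1 - 0.1P = 154.8 + 0.2P. Rearranging, 0.3P = 258.3, hence P* = 861.
Plugging P* into demand: Q* = 413.1 - 0.1(861) = 327.
Demand choke price (Qd = 0): P = 413.1/0.1 = 4131. Consumer surplus = ½ × (4131 - 861) × 327 = 534645.

Consumer surplus = 534645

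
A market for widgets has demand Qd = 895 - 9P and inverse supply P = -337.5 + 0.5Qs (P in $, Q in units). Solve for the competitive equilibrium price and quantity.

Rewriting in direct form: Qs = 675 + 2P.
At equilibrium Qd = Qs, so 895 - 9P = 675 + 2P; collecting terms, 220 = 11P and P* = 20.
Substitute back: Q* = 895 - 9(20) = 715.

P* = 20, Q* = 715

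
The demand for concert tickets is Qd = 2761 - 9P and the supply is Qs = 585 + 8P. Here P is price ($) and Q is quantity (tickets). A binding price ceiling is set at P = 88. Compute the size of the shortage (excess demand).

With P fixed at 88, quantity demanded is 1969 and quantity supplied is 1289.
Shortage = Qd - Qs = 1969 - 1289 = 680.

Shortage = 680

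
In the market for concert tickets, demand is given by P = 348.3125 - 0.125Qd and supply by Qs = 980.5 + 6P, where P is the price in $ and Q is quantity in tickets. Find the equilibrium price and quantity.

Rewriting in direct form: Qd = 2786.5 - 8P.
At equilibrium Qd = Qs, so 2786.5 - 8P = 980.5 + 6P; collecting terms, 1806 = 14P and P* = 129.
Substitute back: Q* = 2786.5 - 8(129) = 1754.5.

P* = 129, Q* = 1754.5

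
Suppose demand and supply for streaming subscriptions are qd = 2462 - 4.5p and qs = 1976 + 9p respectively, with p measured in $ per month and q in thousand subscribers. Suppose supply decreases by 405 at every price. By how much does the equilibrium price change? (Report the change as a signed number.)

Δp = 30

Set qd = qs: 2462 - 4.5p = 1976 + 9p, so 486 = 13.5p and p* = 36.
From the demand curve, q* = 2462 - 4.5(36) = 2300.
After the shift, supply is qs = 1571 + 9p.
Re-solving, 13.5p = 891 gives p = 66 and q = 2165.
Δp = 66 - 36 = 30.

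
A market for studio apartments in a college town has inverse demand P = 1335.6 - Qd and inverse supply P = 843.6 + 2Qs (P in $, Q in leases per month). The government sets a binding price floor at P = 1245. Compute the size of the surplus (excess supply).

Solving each curve for Q: Qd = 1335.6 - P and Qs = -421.8 + 0.5P.
At P = 1245: Qd = 90.6 and Qs = 200.7.
Surplus = Qs - Qd = 200.7 - 90.6 = 110.1.

Surplus = 110.1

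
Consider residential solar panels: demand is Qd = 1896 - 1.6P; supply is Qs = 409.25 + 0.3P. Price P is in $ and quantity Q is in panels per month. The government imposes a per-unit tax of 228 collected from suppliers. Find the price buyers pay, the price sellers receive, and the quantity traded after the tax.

P_b = 818.5, P_s = 590.5, Q = 586.4

Suppliers keep P_s = P_b - 228 per unit, so supply in terms of the buyer price is Qs = 340.85 + 0.3P_b.
Equate demand and the shifted supply: 1896 - 1.6P_b = 340.85 + 0.3P_b, giving 1.9P_b = 1555.15, so P_b = 818.5.
Then P_s = 818.5 - 228 = 590.5 and Q = 1896 - 1.6(818.5) = 586.4.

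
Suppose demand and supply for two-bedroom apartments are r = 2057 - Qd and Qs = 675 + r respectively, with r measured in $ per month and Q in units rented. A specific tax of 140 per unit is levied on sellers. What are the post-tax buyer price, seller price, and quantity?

In direct form, Qd = 2057 - r.
With a tax of 140 on sellers, they supply based on the net price r_s = r_b - 140, so Qs = 535 + r_b.
Market clearing requires 2057 - r_b = 535 + r_b; hence 1522 = 2r_b and r_b = 761.
So r_s = 621 and the quantity traded is Q = 2057 - 761 = 1296.

r_b = 761, r_s = 621, Q = 1296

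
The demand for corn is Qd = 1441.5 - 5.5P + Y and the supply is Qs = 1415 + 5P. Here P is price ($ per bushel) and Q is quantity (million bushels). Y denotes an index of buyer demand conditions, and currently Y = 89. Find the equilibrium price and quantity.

With Y = 89, demand is Qd = 1530.5 - 5.5P.
The market clears where 1530.5 - 5.5P = 1415 + 5P. Rearranging, 10.5P = 115.5, hence P* = 11.
From the demand curve, Q* = 1530.5 - 5.5(11) = 1470.

P* = 11, Q* = 1470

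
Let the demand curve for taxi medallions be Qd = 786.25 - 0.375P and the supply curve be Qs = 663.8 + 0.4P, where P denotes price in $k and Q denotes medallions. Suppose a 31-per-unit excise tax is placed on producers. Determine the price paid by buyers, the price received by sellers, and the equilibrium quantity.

With a tax of 31 on producers, they supply based on the net price P_s = P_b - 31, so Qs = 651.4 + 0.4P_b.
Set Qd = Qs: 786.25 - 0.375P_b = 651.4 + 0.4P_b, so 134.85 = 0.775P_b and P_b = 174.
Then P_s = 174 - 31 = 143 and Q = 786.25 - 0.375(174) = 721.

P_b = 174, P_s = 143, Q = 721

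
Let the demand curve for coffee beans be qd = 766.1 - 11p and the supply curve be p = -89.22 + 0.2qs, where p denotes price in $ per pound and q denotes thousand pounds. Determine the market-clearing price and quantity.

Rewriting in direct form: qs = 446.1 + 5p.
The market clears where 766.1 - 11p = 446.1 + 5p. Rearranging, 16p = 320, hence p* = 20.
From the demand curve, q* = 766.1 - 11(20) = 546.1.

p* = 20, q* = 546.1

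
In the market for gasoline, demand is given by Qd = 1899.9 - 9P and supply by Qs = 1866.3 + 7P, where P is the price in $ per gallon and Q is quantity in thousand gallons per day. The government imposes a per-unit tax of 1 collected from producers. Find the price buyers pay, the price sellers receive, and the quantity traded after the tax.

P_b = 2.5375, P_s = 1.5375, Q = 1877.0625

With a tax of 1 on producers, they supply based on the net price P_s = P_b - 1, so Qs = 1859.3 + 7P_b.
Market clearing requires 1899.9 - 9P_b = 1859.3 + 7P_b; hence 40.6 = 16P_b and P_b = 2.5375.
Then P_s = 2.5375 - 1 = 1.5375 and Q = 1899.9 - 9(2.5375) = 1877.0625.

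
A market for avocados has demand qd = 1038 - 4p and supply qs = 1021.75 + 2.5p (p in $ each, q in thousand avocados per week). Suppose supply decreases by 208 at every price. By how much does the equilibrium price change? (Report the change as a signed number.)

Δp = 32

At equilibrium qd = qs, so 1038 - 4p = 1021.75 + 2.5p; collecting terms, 16.25 = 6.5p and p* = 2.5.
Plugging p* into demand: q* = 1038 - 4(2.5) = 1028.
After the shift, supply is qs = 813.75 + 2.5p.
Re-solving, 6.5p = 224.25 gives p = 34.5 and q = 900.
Δp = 34.5 - 2.5 = 32.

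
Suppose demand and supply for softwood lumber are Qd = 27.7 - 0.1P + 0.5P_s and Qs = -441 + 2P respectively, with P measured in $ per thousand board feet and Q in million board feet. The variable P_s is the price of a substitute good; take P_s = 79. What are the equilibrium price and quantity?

P* = 242, Q* = 43

With P_s = 79, demand is Qd = 67.2 - 0.1P.
Equating demand and supply, 67.2 - 0.1P = -441 + 2P gives 2.1P = 508.2, so P* = 242.
From the demand curve, Q* = 67.2 - 0.1(242) = 43.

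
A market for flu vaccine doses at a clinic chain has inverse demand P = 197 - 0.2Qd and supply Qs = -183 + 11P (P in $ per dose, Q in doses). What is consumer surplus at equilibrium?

Consumer surplus = 38440

Inverting to quantity form: Qd = 985 - 5P.
The market clears where 985 - 5P = -183 + 11P. Rearranging, 16P = 1168, hence P* = 73.
Substitute back: Q* = 985 - 5(73) = 620.
Demand choke price (Qd = 0): P = 985/5 = 197. Consumer surplus = ½ × (197 - 73) × 620 = 38440.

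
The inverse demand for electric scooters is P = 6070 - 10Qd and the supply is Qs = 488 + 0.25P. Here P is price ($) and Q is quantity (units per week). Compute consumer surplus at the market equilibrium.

Consumer surplus = 1641645

Rewriting in direct form: Qd = 607 - 0.1P.
Set Qd = Qs: 607 - 0.1P = 488 + 0.25P, so 119 = 0.35P and P* = 340.
Substitute back: Q* = 607 - 0.1(340) = 573.
Demand choke price (Qd = 0): P = 607/0.1 = 6070. Consumer surplus = ½ × (6070 - 340) × 573 = 1641645.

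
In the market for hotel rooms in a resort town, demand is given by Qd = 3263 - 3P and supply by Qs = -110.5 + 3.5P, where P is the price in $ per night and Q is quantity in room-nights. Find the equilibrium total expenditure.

Total expenditure = 885414

At equilibrium Qd = Qs, so 3263 - 3P = -110.5 + 3.5P; collecting terms, 3373.5 = 6.5P and P* = 519.
Then Q* = 3263 - 3(519) = 1706.
Total expenditure = P* × Q* = 519 × 1706 = 885414.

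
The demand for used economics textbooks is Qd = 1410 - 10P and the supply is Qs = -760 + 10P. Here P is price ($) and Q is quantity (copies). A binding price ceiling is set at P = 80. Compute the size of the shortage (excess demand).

Evaluating both curves at the ceiling price 80 gives Qd = 610, Qs = 40.
Shortage = Qd - Qs = 610 - 40 = 570.

Shortage = 570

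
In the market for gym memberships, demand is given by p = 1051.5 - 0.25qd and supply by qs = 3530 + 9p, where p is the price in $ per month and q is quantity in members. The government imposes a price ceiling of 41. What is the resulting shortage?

Solving each curve for q: qd = 4206 - 4p.
At p = 41: qd = 4042 and qs = 3899.
Shortage = qd - qs = 4042 - 3899 = 143.

Shortage = 143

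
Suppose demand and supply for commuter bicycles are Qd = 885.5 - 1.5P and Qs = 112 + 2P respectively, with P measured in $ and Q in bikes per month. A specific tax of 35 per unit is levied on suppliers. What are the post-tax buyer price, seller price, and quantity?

P_b = 241, P_s = 206, Q = 524

The tax drives a wedge P_b - P_s = 35. Substituting P_s = P_b - 35 into supply: Qs = 42 + 2P_b.
Market clearing requires 885.5 - 1.5P_b = 42 + 2P_b; hence 843.5 = 3.5P_b and P_b = 241.
So P_s = 206 and the quantity traded is Q = 885.5 - 1.5(241) = 524.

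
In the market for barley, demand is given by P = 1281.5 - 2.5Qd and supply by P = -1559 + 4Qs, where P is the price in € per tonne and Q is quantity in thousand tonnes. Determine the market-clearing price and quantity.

Rewriting in direct form: Qd = 512.6 - 0.4P and Qs = 389.75 + 0.25P.
At equilibrium Qd = Qs, so 512.6 - 0.4P = 389.75 + 0.25P; collecting terms, 122.85 = 0.65P and P* = 189.
From the demand curve, Q* = 512.6 - 0.4(189) = 437.

P* = 189, Q* = 437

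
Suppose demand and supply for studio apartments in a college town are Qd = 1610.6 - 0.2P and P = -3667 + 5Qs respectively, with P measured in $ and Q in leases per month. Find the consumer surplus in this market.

Consumer surplus = 3433960

Solving each curve for Q: Qs = 733.4 + 0.2P.
The market clears where 1610.6 - 0.2P = 733.4 + 0.2P. Rearranging, 0.4P = 877.2, hence P* = 2193.
Substitute back: Q* = 1610.6 - 0.2(2193) = 1172.
Demand choke price (Qd = 0): P = 1610.6/0.2 = 8053. Consumer surplus = ½ × (8053 - 2193) × 1172 = 3433960.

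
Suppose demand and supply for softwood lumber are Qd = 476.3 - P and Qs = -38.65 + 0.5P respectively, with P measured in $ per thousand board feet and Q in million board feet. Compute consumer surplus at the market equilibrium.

Set Qd = Qs: 476.3 - P = -38.65 + 0.5P, so 514.95 = 1.5P and P* = 343.3.
Then Q* = 476.3 - 343.3 = 133.
Demand choke price (Qd = 0): P = 476.3. Consumer surplus = ½ × (476.3 - 343.3) × 133 = 8844.5.

Consumer surplus = 8844.5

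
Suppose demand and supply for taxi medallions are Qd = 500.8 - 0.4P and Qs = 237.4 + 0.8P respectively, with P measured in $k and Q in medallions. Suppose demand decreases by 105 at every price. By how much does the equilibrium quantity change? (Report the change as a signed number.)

Set Qd = Qs: 500.8 - 0.4P = 237.4 + 0.8P, so 263.4 = 1.2P and P* = 219.5.
Then Q* = 500.8 - 0.4(219.5) = 413.
After the shift, demand is Qd = 395.8 - 0.4P.
Re-solving, 1.2P = 158.4 gives P = 132 and Q = 343.
ΔQ = 343 - 413 = -70.

ΔQ = -70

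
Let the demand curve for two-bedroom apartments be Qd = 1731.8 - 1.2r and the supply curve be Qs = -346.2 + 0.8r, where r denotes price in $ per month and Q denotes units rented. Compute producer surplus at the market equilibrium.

The market clears where 1731.8 - 1.2r = -346.2 + 0.8r. Rearranging, 2r = 2078, hence r* = 1039.
From the demand curve, Q* = 1731.8 - 1.2(1039) = 485.
Supply choke price (Qs = 0): r = 432.75. Producer surplus = ½ × (1039 - 432.75) × 485 = 147015.625.

Producer surplus = 147015.625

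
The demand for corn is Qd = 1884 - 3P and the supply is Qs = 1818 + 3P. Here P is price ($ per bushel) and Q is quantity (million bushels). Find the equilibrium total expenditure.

Equating demand and supply, 1884 - 3P = 1818 + 3P gives 6P = 66, so P* = 11.
Then Q* = 1884 - 3(11) = 1851.
Total expenditure = P* × Q* = 11 × 1851 = 20361.

Total expenditure = 20361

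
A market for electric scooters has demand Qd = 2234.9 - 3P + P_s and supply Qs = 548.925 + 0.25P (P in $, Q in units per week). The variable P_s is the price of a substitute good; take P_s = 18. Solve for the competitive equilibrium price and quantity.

P* = 524.3, Q* = 680

With P_s = 18, demand is Qd = 2252.9 - 3P.
The market clears where 2252.9 - 3P = 548.925 + 0.25P. Rearranging, 3.25P = 1703.975, hence P* = 524.3.
Plugging P* into demand: Q* = 2252.9 - 3(524.3) = 680.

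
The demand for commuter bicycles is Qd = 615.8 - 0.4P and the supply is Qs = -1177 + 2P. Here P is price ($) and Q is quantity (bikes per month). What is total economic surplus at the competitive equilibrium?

Total surplus = 150733.5

The market clears where 615.8 - 0.4P = -1177 + 2P. Rearranging, 2.4P = 1792.8, hence P* = 747.
Substitute back: Q* = 615.8 - 0.4(747) = 317.
Demand choke price = 1539.5; supply choke price = 588.5. CS = ½(1539.5 - 747)(317) = 125611.25; PS = ½(747 - 588.5)(317) = 25122.25. Total surplus = 150733.5.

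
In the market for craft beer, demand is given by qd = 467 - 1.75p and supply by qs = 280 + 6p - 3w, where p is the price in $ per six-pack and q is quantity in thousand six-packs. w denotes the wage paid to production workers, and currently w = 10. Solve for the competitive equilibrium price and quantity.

p* = 28, q* = 418

With w = 10, supply is qs = 250 + 6p.
At equilibrium qd = qs, so 467 - 1.75p = 250 + 6p; collecting terms, 217 = 7.75p and p* = 28.
From the demand curve, q* = 467 - 1.75(28) = 418.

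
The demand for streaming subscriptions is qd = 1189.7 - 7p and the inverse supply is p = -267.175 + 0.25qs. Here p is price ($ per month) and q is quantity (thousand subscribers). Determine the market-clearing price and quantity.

p* = 11, q* = 1112.7

In direct form, qs = 1068.7 + 4p.
Set qd = qs: 1189.7 - 7p = 1068.7 + 4p, so 121 = 11p and p* = 11.
Then q* = 1189.7 - 7(11) = 1112.7.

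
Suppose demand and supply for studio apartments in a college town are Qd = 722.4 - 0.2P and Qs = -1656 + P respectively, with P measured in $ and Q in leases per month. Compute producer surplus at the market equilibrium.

At equilibrium Qd = Qs, so 722.4 - 0.2P = -1656 + P; collecting terms, 2378.4 = 1.2P and P* = 1982.
Plugging P* into demand: Q* = 722.4 - 0.2(1982) = 326.
Supply choke price (Qs = 0): P = 1656. Producer surplus = ½ × (1982 - 1656) × 326 = 53138.

Producer surplus = 53138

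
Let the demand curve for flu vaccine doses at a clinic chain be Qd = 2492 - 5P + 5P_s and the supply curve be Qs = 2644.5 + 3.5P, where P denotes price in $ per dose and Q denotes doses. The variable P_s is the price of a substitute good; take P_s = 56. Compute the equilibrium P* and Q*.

P* = 15, Q* = 2697

With P_s = 56, demand is Qd = 2772 - 5P.
Equating demand and supply, 2772 - 5P = 2644.5 + 3.5P gives 8.5P = 127.5, so P* = 15.
From the demand curve, Q* = 2772 - 5(15) = 2697.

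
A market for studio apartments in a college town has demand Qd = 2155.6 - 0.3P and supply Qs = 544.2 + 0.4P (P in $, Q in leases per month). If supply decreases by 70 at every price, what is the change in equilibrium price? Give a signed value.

Equating demand and supply, 2155.6 - 0.3P = 544.2 + 0.4P gives 0.7P = 1611.4, so P* = 2302.
Then Q* = 2155.6 - 0.3(2302) = 1465.
After the shift, supply is Qs = 474.2 + 0.4P.
New equilibrium: 1681.4 = 0.7P, so P = 2402 and Q = 1435.
ΔP = 2402 - 2302 = 100.

ΔP = 100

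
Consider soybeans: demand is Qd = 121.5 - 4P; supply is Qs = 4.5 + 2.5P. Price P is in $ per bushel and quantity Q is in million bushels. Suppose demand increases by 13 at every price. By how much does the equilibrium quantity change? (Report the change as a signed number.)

ΔQ = 5

The market clears where 121.5 - 4P = 4.5 + 2.5P. Rearranging, 6.5P = 117, hence P* = 18.
Substitute back: Q* = 121.5 - 4(18) = 49.5.
After the shift, demand is Qd = 134.5 - 4P.
Re-solving, 6.5P = 130 gives P = 20 and Q = 54.5.
ΔQ = 54.5 - 49.5 = 5.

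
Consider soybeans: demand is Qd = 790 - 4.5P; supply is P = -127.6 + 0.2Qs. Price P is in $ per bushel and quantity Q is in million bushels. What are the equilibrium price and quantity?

P* = 16, Q* = 718

Rewriting in direct form: Qs = 638 + 5P.
Equating demand and supply, 790 - 4.5P = 638 + 5P gives 9.5P = 152, so P* = 16.
From the demand curve, Q* = 790 - 4.5(16) = 718.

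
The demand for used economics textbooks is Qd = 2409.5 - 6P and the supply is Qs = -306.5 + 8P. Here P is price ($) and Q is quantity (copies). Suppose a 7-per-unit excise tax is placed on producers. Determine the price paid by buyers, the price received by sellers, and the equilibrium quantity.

P_b = 198, P_s = 191, Q = 1221.5

Producers keep P_s = P_b - 7 per unit, so supply in terms of the buyer price is Qs = -362.5 + 8P_b.
Equate demand and the shifted supply: 2409.5 - 6P_b = -362.5 + 8P_b, giving 14P_b = 2772, so P_b = 198.
Then P_s = 198 - 7 = 191 and Q = 2409.5 - 6(198) = 1221.5.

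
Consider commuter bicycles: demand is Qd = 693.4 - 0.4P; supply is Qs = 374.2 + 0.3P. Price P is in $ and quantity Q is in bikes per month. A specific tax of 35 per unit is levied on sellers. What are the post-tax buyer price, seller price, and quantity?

With a tax of 35 on sellers, they supply based on the net price P_s = P_b - 35, so Qs = 363.7 + 0.3P_b.
Equate demand and the shifted supply: 693.4 - 0.4P_b = 363.7 + 0.3P_b, giving 0.7P_b = 329.7, so P_b = 471.
So P_s = 436 and the quantity traded is Q = 693.4 - 0.4(471) = 505.

P_b = 471, P_s = 436, Q = 505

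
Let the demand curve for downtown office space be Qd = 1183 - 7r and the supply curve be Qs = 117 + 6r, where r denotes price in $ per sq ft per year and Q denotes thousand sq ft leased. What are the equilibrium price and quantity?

At equilibrium Qd = Qs, so 1183 - 7r = 117 + 6r; collecting terms, 1066 = 13r and r* = 82.
From the demand curve, Q* = 1183 - 7(82) = 609.

r* = 82, Q* = 609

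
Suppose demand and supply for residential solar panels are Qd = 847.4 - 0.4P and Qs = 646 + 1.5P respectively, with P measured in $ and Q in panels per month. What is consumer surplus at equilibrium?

The market clears where 847.4 - 0.4P = 646 + 1.5P. Rearranging, 1.9P = 201.4, hence P* = 106.
Substitute back: Q* = 847.4 - 0.4(106) = 805.
Demand choke price (Qd = 0): P = 847.4/0.4 = 2118.5. Consumer surplus = ½ × (2118.5 - 106) × 805 = 810031.25.

Consumer surplus = 810031.25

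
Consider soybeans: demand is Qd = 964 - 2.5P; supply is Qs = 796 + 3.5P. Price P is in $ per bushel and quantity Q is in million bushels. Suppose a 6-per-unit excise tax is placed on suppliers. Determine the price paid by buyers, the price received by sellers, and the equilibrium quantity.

P_b = 31.5, P_s = 25.5, Q = 885.25

The tax drives a wedge P_b - P_s = 6. Substituting P_s = P_b - 6 into supply: Qs = 775 + 3.5P_b.
Market clearing requires 964 - 2.5P_b = 775 + 3.5P_b; hence 189 = 6P_b and P_b = 31.5.
So P_s = 25.5 and the quantity traded is Q = 964 - 2.5(31.5) = 885.25.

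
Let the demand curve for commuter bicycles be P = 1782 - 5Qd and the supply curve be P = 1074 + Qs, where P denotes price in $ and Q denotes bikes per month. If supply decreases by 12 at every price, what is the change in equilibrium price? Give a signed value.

Rewriting in direct form: Qd = 356.4 - 0.2P and Qs = -1074 + P.
At equilibrium Qd = Qs, so 356.4 - 0.2P = -1074 + P; collecting terms, 1430.4 = 1.2P and P* = 1192.
From the demand curve, Q* = 356.4 - 0.2(1192) = 118.
After the shift, supply is Qs = -1086 + P.
Re-solving, 1.2P = 1442.4 gives P = 1202 and Q = 116.
ΔP = 1202 - 1192 = 10.

ΔP = 10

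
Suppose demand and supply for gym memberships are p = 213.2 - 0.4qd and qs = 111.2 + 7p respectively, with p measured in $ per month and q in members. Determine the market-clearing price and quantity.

p* = 44.4, q* = 422

Inverting to quantity form: qd = 533 - 2.5p.
Set qd = qs: 533 - 2.5p = 111.2 + 7p, so 421.8 = 9.5p and p* = 44.4.
Then q* = 533 - 2.5(44.4) = 422.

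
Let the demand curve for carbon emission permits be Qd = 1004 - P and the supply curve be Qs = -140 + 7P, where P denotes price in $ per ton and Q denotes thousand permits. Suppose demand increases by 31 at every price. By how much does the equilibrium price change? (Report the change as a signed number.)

The market clears where 1004 - P = -140 + 7P. Rearranging, 8P = 1144, hence P* = 143.
Substitute back: Q* = 1004 - 143 = 861.
After the shift, demand is Qd = 1035 - P.
New equilibrium: 1175 = 8P, so P = 146.875 and Q = 888.125.
ΔP = 146.875 - 143 = 3.875.

ΔP = 3.875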